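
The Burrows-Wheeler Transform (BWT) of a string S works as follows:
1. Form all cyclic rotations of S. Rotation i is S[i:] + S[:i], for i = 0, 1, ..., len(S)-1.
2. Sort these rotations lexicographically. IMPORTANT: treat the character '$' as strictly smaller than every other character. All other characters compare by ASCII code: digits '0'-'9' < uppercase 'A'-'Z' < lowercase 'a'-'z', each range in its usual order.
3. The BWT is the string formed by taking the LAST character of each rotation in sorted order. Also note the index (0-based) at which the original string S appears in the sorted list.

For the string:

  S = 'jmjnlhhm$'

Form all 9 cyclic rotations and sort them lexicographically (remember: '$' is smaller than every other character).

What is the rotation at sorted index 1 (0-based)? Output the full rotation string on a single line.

Answer: hhm$jmjnl

Derivation:
All 9 rotations (rotation i = S[i:]+S[:i]):
  rot[0] = jmjnlhhm$
  rot[1] = mjnlhhm$j
  rot[2] = jnlhhm$jm
  rot[3] = nlhhm$jmj
  rot[4] = lhhm$jmjn
  rot[5] = hhm$jmjnl
  rot[6] = hm$jmjnlh
  rot[7] = m$jmjnlhh
  rot[8] = $jmjnlhhm
Sorted (with $ < everything):
  sorted[0] = $jmjnlhhm
  sorted[1] = hhm$jmjnl
  sorted[2] = hm$jmjnlh
  sorted[3] = jmjnlhhm$
  sorted[4] = jnlhhm$jm
  sorted[5] = lhhm$jmjn
  sorted[6] = m$jmjnlhh
  sorted[7] = mjnlhhm$j
  sorted[8] = nlhhm$jmj
sorted[1] = hhm$jmjnl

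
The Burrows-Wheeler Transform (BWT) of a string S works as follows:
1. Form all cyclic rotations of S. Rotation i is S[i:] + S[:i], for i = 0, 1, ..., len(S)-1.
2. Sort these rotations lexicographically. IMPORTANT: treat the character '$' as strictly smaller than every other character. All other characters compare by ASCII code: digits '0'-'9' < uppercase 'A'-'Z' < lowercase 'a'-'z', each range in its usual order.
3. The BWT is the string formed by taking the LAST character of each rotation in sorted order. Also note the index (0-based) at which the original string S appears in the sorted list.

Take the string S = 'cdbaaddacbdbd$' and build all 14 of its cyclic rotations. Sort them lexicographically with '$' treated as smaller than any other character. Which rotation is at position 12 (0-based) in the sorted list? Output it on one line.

All 14 rotations (rotation i = S[i:]+S[:i]):
  rot[0] = cdbaaddacbdbd$
  rot[1] = dbaaddacbdbd$c
  rot[2] = baaddacbdbd$cd
  rot[3] = aaddacbdbd$cdb
  rot[4] = addacbdbd$cdba
  rot[5] = ddacbdbd$cdbaa
  rot[6] = dacbdbd$cdbaad
  rot[7] = acbdbd$cdbaadd
  rot[8] = cbdbd$cdbaadda
  rot[9] = bdbd$cdbaaddac
  rot[10] = dbd$cdbaaddacb
  rot[11] = bd$cdbaaddacbd
  rot[12] = d$cdbaaddacbdb
  rot[13] = $cdbaaddacbdbd
Sorted (with $ < everything):
  sorted[0] = $cdbaaddacbdbd
  sorted[1] = aaddacbdbd$cdb
  sorted[2] = acbdbd$cdbaadd
  sorted[3] = addacbdbd$cdba
  sorted[4] = baaddacbdbd$cd
  sorted[5] = bd$cdbaaddacbd
  sorted[6] = bdbd$cdbaaddac
  sorted[7] = cbdbd$cdbaadda
  sorted[8] = cdbaaddacbdbd$
  sorted[9] = d$cdbaaddacbdb
  sorted[10] = dacbdbd$cdbaad
  sorted[11] = dbaaddacbdbd$c
  sorted[12] = dbd$cdbaaddacb
  sorted[13] = ddacbdbd$cdbaa
sorted[12] = dbd$cdbaaddacb

Answer: dbd$cdbaaddacb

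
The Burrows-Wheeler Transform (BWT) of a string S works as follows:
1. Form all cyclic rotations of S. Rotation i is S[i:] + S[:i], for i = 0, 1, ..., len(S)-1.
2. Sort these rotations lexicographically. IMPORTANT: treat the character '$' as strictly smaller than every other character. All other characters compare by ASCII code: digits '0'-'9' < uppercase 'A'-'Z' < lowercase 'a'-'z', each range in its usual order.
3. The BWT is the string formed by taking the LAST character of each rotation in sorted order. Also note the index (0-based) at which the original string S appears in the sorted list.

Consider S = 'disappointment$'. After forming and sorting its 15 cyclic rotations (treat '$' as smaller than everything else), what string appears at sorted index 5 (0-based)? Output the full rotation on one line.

Answer: isappointment$d

Derivation:
All 15 rotations (rotation i = S[i:]+S[:i]):
  rot[0] = disappointment$
  rot[1] = isappointment$d
  rot[2] = sappointment$di
  rot[3] = appointment$dis
  rot[4] = ppointment$disa
  rot[5] = pointment$disap
  rot[6] = ointment$disapp
  rot[7] = intment$disappo
  rot[8] = ntment$disappoi
  rot[9] = tment$disappoin
  rot[10] = ment$disappoint
  rot[11] = ent$disappointm
  rot[12] = nt$disappointme
  rot[13] = t$disappointmen
  rot[14] = $disappointment
Sorted (with $ < everything):
  sorted[0] = $disappointment
  sorted[1] = appointment$dis
  sorted[2] = disappointment$
  sorted[3] = ent$disappointm
  sorted[4] = intment$disappo
  sorted[5] = isappointment$d
  sorted[6] = ment$disappoint
  sorted[7] = nt$disappointme
  sorted[8] = ntment$disappoi
  sorted[9] = ointment$disapp
  sorted[10] = pointment$disap
  sorted[11] = ppointment$disa
  sorted[12] = sappointment$di
  sorted[13] = t$disappointmen
  sorted[14] = tment$disappoin
sorted[5] = isappointment$d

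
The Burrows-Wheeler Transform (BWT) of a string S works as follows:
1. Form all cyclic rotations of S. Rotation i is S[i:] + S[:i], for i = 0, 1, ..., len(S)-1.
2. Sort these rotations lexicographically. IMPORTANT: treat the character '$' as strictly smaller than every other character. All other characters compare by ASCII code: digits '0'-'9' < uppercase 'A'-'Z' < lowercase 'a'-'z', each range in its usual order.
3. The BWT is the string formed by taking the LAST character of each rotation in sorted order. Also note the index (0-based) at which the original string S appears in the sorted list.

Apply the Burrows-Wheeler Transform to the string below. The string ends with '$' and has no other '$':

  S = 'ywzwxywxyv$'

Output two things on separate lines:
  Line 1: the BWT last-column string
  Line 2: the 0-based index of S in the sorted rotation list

Answer: vyyzywwxx$w
9

Derivation:
All 11 rotations (rotation i = S[i:]+S[:i]):
  rot[0] = ywzwxywxyv$
  rot[1] = wzwxywxyv$y
  rot[2] = zwxywxyv$yw
  rot[3] = wxywxyv$ywz
  rot[4] = xywxyv$ywzw
  rot[5] = ywxyv$ywzwx
  rot[6] = wxyv$ywzwxy
  rot[7] = xyv$ywzwxyw
  rot[8] = yv$ywzwxywx
  rot[9] = v$ywzwxywxy
  rot[10] = $ywzwxywxyv
Sorted (with $ < everything):
  sorted[0] = $ywzwxywxyv  (last char: 'v')
  sorted[1] = v$ywzwxywxy  (last char: 'y')
  sorted[2] = wxyv$ywzwxy  (last char: 'y')
  sorted[3] = wxywxyv$ywz  (last char: 'z')
  sorted[4] = wzwxywxyv$y  (last char: 'y')
  sorted[5] = xyv$ywzwxyw  (last char: 'w')
  sorted[6] = xywxyv$ywzw  (last char: 'w')
  sorted[7] = yv$ywzwxywx  (last char: 'x')
  sorted[8] = ywxyv$ywzwx  (last char: 'x')
  sorted[9] = ywzwxywxyv$  (last char: '$')
  sorted[10] = zwxywxyv$yw  (last char: 'w')
Last column: vyyzywwxx$w
Original string S is at sorted index 9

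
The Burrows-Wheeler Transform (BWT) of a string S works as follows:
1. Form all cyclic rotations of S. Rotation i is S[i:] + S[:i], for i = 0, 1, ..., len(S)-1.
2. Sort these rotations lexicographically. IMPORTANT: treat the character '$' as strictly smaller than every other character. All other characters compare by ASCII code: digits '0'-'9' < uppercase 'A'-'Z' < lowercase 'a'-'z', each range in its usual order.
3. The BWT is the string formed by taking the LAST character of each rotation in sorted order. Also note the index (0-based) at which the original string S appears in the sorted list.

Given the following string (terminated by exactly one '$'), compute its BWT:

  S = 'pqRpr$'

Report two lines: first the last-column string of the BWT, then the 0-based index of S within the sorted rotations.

All 6 rotations (rotation i = S[i:]+S[:i]):
  rot[0] = pqRpr$
  rot[1] = qRpr$p
  rot[2] = Rpr$pq
  rot[3] = pr$pqR
  rot[4] = r$pqRp
  rot[5] = $pqRpr
Sorted (with $ < everything):
  sorted[0] = $pqRpr  (last char: 'r')
  sorted[1] = Rpr$pq  (last char: 'q')
  sorted[2] = pqRpr$  (last char: '$')
  sorted[3] = pr$pqR  (last char: 'R')
  sorted[4] = qRpr$p  (last char: 'p')
  sorted[5] = r$pqRp  (last char: 'p')
Last column: rq$Rpp
Original string S is at sorted index 2

Answer: rq$Rpp
2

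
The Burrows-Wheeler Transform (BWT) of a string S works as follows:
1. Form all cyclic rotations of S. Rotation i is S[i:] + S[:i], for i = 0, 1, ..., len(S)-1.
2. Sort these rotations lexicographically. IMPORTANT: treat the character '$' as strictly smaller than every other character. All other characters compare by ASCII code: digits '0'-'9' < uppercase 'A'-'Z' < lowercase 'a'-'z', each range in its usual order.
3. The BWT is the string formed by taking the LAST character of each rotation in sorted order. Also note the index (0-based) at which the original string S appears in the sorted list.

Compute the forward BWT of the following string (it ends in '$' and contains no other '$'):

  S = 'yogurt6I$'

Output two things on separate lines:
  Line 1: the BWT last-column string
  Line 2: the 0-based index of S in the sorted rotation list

Answer: It6oyurg$
8

Derivation:
All 9 rotations (rotation i = S[i:]+S[:i]):
  rot[0] = yogurt6I$
  rot[1] = ogurt6I$y
  rot[2] = gurt6I$yo
  rot[3] = urt6I$yog
  rot[4] = rt6I$yogu
  rot[5] = t6I$yogur
  rot[6] = 6I$yogurt
  rot[7] = I$yogurt6
  rot[8] = $yogurt6I
Sorted (with $ < everything):
  sorted[0] = $yogurt6I  (last char: 'I')
  sorted[1] = 6I$yogurt  (last char: 't')
  sorted[2] = I$yogurt6  (last char: '6')
  sorted[3] = gurt6I$yo  (last char: 'o')
  sorted[4] = ogurt6I$y  (last char: 'y')
  sorted[5] = rt6I$yogu  (last char: 'u')
  sorted[6] = t6I$yogur  (last char: 'r')
  sorted[7] = urt6I$yog  (last char: 'g')
  sorted[8] = yogurt6I$  (last char: '$')
Last column: It6oyurg$
Original string S is at sorted index 8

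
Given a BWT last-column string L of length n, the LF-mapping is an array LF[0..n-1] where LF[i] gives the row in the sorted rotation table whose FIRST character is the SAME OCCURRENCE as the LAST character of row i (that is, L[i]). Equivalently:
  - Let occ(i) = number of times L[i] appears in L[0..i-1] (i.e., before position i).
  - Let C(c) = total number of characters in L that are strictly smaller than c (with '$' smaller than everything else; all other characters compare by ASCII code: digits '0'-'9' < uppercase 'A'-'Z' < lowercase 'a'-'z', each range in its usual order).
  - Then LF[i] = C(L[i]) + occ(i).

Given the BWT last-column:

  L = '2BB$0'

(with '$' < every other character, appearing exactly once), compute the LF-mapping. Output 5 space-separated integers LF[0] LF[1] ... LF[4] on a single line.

Char counts: '$':1, '0':1, '2':1, 'B':2
C (first-col start): C('$')=0, C('0')=1, C('2')=2, C('B')=3
L[0]='2': occ=0, LF[0]=C('2')+0=2+0=2
L[1]='B': occ=0, LF[1]=C('B')+0=3+0=3
L[2]='B': occ=1, LF[2]=C('B')+1=3+1=4
L[3]='$': occ=0, LF[3]=C('$')+0=0+0=0
L[4]='0': occ=0, LF[4]=C('0')+0=1+0=1

Answer: 2 3 4 0 1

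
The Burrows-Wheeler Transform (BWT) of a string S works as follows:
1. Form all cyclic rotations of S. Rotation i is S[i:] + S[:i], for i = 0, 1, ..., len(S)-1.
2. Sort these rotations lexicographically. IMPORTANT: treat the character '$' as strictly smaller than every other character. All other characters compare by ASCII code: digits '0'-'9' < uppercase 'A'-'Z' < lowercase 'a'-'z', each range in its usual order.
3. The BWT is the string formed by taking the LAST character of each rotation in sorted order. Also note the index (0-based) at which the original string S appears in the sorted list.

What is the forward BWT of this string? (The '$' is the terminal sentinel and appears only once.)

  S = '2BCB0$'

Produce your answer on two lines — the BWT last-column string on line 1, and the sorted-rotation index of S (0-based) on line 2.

Answer: 0B$C2B
2

Derivation:
All 6 rotations (rotation i = S[i:]+S[:i]):
  rot[0] = 2BCB0$
  rot[1] = BCB0$2
  rot[2] = CB0$2B
  rot[3] = B0$2BC
  rot[4] = 0$2BCB
  rot[5] = $2BCB0
Sorted (with $ < everything):
  sorted[0] = $2BCB0  (last char: '0')
  sorted[1] = 0$2BCB  (last char: 'B')
  sorted[2] = 2BCB0$  (last char: '$')
  sorted[3] = B0$2BC  (last char: 'C')
  sorted[4] = BCB0$2  (last char: '2')
  sorted[5] = CB0$2B  (last char: 'B')
Last column: 0B$C2B
Original string S is at sorted index 2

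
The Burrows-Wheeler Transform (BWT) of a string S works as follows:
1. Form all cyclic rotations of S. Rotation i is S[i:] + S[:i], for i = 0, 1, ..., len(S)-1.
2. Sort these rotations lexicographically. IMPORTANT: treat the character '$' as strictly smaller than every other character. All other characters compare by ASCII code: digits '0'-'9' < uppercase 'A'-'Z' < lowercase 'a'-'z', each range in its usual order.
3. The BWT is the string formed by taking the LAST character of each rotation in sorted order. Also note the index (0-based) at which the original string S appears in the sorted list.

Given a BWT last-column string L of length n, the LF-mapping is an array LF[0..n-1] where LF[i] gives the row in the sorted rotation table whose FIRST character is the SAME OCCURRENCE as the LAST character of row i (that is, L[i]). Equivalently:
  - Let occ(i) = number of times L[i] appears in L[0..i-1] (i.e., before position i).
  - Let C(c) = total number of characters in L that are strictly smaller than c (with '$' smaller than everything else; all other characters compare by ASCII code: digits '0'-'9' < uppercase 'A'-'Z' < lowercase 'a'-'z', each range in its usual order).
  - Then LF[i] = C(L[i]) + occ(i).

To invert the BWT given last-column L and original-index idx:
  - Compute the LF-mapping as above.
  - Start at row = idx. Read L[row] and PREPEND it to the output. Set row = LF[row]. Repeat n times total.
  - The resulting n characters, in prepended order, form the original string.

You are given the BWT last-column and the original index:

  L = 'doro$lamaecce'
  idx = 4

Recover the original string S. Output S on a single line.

Answer: cocoaemerald$

Derivation:
LF mapping: 5 10 12 11 0 8 1 9 2 6 3 4 7
Walk LF starting at row 4, prepending L[row]:
  step 1: row=4, L[4]='$', prepend. Next row=LF[4]=0
  step 2: row=0, L[0]='d', prepend. Next row=LF[0]=5
  step 3: row=5, L[5]='l', prepend. Next row=LF[5]=8
  step 4: row=8, L[8]='a', prepend. Next row=LF[8]=2
  step 5: row=2, L[2]='r', prepend. Next row=LF[2]=12
  step 6: row=12, L[12]='e', prepend. Next row=LF[12]=7
  step 7: row=7, L[7]='m', prepend. Next row=LF[7]=9
  step 8: row=9, L[9]='e', prepend. Next row=LF[9]=6
  step 9: row=6, L[6]='a', prepend. Next row=LF[6]=1
  step 10: row=1, L[1]='o', prepend. Next row=LF[1]=10
  step 11: row=10, L[10]='c', prepend. Next row=LF[10]=3
  step 12: row=3, L[3]='o', prepend. Next row=LF[3]=11
  step 13: row=11, L[11]='c', prepend. Next row=LF[11]=4
Reversed output: cocoaemerald$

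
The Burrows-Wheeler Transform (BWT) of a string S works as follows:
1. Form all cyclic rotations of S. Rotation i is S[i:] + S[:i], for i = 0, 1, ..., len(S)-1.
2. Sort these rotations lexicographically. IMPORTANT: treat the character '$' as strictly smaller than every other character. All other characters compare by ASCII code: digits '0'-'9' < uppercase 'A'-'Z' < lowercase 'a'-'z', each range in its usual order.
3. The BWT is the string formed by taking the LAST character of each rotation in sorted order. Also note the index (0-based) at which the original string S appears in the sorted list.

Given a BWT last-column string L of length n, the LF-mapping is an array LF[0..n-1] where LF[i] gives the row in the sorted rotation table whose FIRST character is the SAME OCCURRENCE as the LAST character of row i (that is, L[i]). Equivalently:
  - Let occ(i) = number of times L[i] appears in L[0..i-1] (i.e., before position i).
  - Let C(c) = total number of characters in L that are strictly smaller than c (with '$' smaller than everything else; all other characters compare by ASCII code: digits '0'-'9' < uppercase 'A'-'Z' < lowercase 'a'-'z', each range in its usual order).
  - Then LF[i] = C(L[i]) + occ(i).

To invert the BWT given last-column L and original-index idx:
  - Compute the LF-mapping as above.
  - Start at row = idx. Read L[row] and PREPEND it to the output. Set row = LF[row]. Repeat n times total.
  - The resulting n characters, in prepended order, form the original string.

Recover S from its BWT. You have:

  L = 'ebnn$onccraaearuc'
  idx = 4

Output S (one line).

LF mapping: 8 4 10 11 0 13 12 5 6 14 1 2 9 3 15 16 7
Walk LF starting at row 4, prepending L[row]:
  step 1: row=4, L[4]='$', prepend. Next row=LF[4]=0
  step 2: row=0, L[0]='e', prepend. Next row=LF[0]=8
  step 3: row=8, L[8]='c', prepend. Next row=LF[8]=6
  step 4: row=6, L[6]='n', prepend. Next row=LF[6]=12
  step 5: row=12, L[12]='e', prepend. Next row=LF[12]=9
  step 6: row=9, L[9]='r', prepend. Next row=LF[9]=14
  step 7: row=14, L[14]='r', prepend. Next row=LF[14]=15
  step 8: row=15, L[15]='u', prepend. Next row=LF[15]=16
  step 9: row=16, L[16]='c', prepend. Next row=LF[16]=7
  step 10: row=7, L[7]='c', prepend. Next row=LF[7]=5
  step 11: row=5, L[5]='o', prepend. Next row=LF[5]=13
  step 12: row=13, L[13]='a', prepend. Next row=LF[13]=3
  step 13: row=3, L[3]='n', prepend. Next row=LF[3]=11
  step 14: row=11, L[11]='a', prepend. Next row=LF[11]=2
  step 15: row=2, L[2]='n', prepend. Next row=LF[2]=10
  step 16: row=10, L[10]='a', prepend. Next row=LF[10]=1
  step 17: row=1, L[1]='b', prepend. Next row=LF[1]=4
Reversed output: bananaoccurrence$

Answer: bananaoccurrence$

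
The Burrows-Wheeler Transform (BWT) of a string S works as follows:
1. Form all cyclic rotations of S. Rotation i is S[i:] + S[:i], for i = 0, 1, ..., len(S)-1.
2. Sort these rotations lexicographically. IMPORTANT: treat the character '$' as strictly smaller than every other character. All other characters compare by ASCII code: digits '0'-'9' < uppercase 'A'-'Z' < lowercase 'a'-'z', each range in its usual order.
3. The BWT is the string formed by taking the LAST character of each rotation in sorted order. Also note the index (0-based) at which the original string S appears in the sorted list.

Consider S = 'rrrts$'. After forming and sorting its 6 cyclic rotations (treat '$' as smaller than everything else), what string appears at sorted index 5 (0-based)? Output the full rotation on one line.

Answer: ts$rrr

Derivation:
All 6 rotations (rotation i = S[i:]+S[:i]):
  rot[0] = rrrts$
  rot[1] = rrts$r
  rot[2] = rts$rr
  rot[3] = ts$rrr
  rot[4] = s$rrrt
  rot[5] = $rrrts
Sorted (with $ < everything):
  sorted[0] = $rrrts
  sorted[1] = rrrts$
  sorted[2] = rrts$r
  sorted[3] = rts$rr
  sorted[4] = s$rrrt
  sorted[5] = ts$rrr
sorted[5] = ts$rrr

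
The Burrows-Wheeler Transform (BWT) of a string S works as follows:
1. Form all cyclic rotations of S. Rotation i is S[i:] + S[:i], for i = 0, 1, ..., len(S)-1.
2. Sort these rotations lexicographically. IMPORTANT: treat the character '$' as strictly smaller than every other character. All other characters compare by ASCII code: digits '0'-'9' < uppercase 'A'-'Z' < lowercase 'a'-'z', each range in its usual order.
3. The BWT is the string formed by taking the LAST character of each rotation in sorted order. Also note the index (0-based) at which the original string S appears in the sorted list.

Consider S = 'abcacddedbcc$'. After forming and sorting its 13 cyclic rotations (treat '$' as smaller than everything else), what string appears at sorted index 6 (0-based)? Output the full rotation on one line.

All 13 rotations (rotation i = S[i:]+S[:i]):
  rot[0] = abcacddedbcc$
  rot[1] = bcacddedbcc$a
  rot[2] = cacddedbcc$ab
  rot[3] = acddedbcc$abc
  rot[4] = cddedbcc$abca
  rot[5] = ddedbcc$abcac
  rot[6] = dedbcc$abcacd
  rot[7] = edbcc$abcacdd
  rot[8] = dbcc$abcacdde
  rot[9] = bcc$abcacdded
  rot[10] = cc$abcacddedb
  rot[11] = c$abcacddedbc
  rot[12] = $abcacddedbcc
Sorted (with $ < everything):
  sorted[0] = $abcacddedbcc
  sorted[1] = abcacddedbcc$
  sorted[2] = acddedbcc$abc
  sorted[3] = bcacddedbcc$a
  sorted[4] = bcc$abcacdded
  sorted[5] = c$abcacddedbc
  sorted[6] = cacddedbcc$ab
  sorted[7] = cc$abcacddedb
  sorted[8] = cddedbcc$abca
  sorted[9] = dbcc$abcacdde
  sorted[10] = ddedbcc$abcac
  sorted[11] = dedbcc$abcacd
  sorted[12] = edbcc$abcacdd
sorted[6] = cacddedbcc$ab

Answer: cacddedbcc$ab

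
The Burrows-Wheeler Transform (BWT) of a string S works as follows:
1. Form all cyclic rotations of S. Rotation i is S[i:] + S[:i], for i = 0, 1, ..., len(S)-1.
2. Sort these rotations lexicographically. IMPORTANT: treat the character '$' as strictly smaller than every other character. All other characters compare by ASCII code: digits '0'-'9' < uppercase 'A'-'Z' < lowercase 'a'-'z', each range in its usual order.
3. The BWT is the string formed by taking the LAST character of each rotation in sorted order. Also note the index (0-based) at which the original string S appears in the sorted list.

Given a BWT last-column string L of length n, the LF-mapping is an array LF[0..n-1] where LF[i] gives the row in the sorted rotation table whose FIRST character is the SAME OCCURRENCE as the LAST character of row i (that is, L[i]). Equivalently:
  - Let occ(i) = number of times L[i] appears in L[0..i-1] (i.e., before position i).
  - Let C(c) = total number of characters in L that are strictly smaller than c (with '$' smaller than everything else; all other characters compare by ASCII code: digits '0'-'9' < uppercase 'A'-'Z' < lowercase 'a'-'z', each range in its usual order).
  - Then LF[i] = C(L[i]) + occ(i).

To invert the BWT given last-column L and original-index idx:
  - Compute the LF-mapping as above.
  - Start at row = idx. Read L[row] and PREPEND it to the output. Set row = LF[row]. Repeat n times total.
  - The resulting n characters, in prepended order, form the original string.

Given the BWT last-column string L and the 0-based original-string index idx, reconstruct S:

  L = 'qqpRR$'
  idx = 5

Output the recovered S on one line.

LF mapping: 4 5 3 1 2 0
Walk LF starting at row 5, prepending L[row]:
  step 1: row=5, L[5]='$', prepend. Next row=LF[5]=0
  step 2: row=0, L[0]='q', prepend. Next row=LF[0]=4
  step 3: row=4, L[4]='R', prepend. Next row=LF[4]=2
  step 4: row=2, L[2]='p', prepend. Next row=LF[2]=3
  step 5: row=3, L[3]='R', prepend. Next row=LF[3]=1
  step 6: row=1, L[1]='q', prepend. Next row=LF[1]=5
Reversed output: qRpRq$

Answer: qRpRq$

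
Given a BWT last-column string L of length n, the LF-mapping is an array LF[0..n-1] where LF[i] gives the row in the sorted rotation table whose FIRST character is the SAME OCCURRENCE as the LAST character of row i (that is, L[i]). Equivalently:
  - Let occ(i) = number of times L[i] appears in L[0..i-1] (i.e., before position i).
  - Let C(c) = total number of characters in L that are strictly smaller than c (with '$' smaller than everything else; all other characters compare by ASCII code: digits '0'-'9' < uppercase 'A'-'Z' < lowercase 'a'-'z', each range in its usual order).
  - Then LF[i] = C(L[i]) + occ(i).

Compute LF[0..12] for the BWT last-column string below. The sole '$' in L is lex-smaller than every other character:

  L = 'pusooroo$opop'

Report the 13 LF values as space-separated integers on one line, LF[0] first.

Char counts: '$':1, 'o':6, 'p':3, 'r':1, 's':1, 'u':1
C (first-col start): C('$')=0, C('o')=1, C('p')=7, C('r')=10, C('s')=11, C('u')=12
L[0]='p': occ=0, LF[0]=C('p')+0=7+0=7
L[1]='u': occ=0, LF[1]=C('u')+0=12+0=12
L[2]='s': occ=0, LF[2]=C('s')+0=11+0=11
L[3]='o': occ=0, LF[3]=C('o')+0=1+0=1
L[4]='o': occ=1, LF[4]=C('o')+1=1+1=2
L[5]='r': occ=0, LF[5]=C('r')+0=10+0=10
L[6]='o': occ=2, LF[6]=C('o')+2=1+2=3
L[7]='o': occ=3, LF[7]=C('o')+3=1+3=4
L[8]='$': occ=0, LF[8]=C('$')+0=0+0=0
L[9]='o': occ=4, LF[9]=C('o')+4=1+4=5
L[10]='p': occ=1, LF[10]=C('p')+1=7+1=8
L[11]='o': occ=5, LF[11]=C('o')+5=1+5=6
L[12]='p': occ=2, LF[12]=C('p')+2=7+2=9

Answer: 7 12 11 1 2 10 3 4 0 5 8 6 9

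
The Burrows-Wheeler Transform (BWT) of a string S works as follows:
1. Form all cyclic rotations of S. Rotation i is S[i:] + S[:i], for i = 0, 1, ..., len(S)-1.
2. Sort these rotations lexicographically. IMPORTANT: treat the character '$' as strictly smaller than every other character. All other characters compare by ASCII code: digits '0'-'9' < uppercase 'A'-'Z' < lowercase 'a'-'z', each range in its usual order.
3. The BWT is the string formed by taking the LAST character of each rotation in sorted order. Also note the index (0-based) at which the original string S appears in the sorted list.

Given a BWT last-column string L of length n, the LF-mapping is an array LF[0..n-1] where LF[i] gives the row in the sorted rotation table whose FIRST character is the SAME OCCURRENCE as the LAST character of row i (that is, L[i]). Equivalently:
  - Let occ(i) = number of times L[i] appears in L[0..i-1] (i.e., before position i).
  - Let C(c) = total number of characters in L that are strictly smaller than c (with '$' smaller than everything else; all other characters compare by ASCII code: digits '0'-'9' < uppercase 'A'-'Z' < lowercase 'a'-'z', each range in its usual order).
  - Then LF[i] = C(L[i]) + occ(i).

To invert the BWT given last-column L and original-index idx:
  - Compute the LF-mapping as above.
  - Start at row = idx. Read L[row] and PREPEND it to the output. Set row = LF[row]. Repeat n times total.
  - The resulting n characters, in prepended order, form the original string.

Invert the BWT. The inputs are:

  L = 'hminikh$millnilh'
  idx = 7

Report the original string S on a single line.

Answer: imkiihilllnhnmh$

Derivation:
LF mapping: 1 12 4 14 5 8 2 0 13 6 9 10 15 7 11 3
Walk LF starting at row 7, prepending L[row]:
  step 1: row=7, L[7]='$', prepend. Next row=LF[7]=0
  step 2: row=0, L[0]='h', prepend. Next row=LF[0]=1
  step 3: row=1, L[1]='m', prepend. Next row=LF[1]=12
  step 4: row=12, L[12]='n', prepend. Next row=LF[12]=15
  step 5: row=15, L[15]='h', prepend. Next row=LF[15]=3
  step 6: row=3, L[3]='n', prepend. Next row=LF[3]=14
  step 7: row=14, L[14]='l', prepend. Next row=LF[14]=11
  step 8: row=11, L[11]='l', prepend. Next row=LF[11]=10
  step 9: row=10, L[10]='l', prepend. Next row=LF[10]=9
  step 10: row=9, L[9]='i', prepend. Next row=LF[9]=6
  step 11: row=6, L[6]='h', prepend. Next row=LF[6]=2
  step 12: row=2, L[2]='i', prepend. Next row=LF[2]=4
  step 13: row=4, L[4]='i', prepend. Next row=LF[4]=5
  step 14: row=5, L[5]='k', prepend. Next row=LF[5]=8
  step 15: row=8, L[8]='m', prepend. Next row=LF[8]=13
  step 16: row=13, L[13]='i', prepend. Next row=LF[13]=7
Reversed output: imkiihilllnhnmh$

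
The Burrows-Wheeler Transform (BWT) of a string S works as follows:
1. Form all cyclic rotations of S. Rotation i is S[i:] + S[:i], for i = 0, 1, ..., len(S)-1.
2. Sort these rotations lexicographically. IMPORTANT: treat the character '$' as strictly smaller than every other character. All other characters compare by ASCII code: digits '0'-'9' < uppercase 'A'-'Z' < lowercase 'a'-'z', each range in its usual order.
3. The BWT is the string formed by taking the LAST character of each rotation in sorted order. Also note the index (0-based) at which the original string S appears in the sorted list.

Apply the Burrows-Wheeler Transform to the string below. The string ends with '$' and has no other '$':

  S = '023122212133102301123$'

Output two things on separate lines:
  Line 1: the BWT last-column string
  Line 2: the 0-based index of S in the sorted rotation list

Answer: 331$302312212110022321
3

Derivation:
All 22 rotations (rotation i = S[i:]+S[:i]):
  rot[0] = 023122212133102301123$
  rot[1] = 23122212133102301123$0
  rot[2] = 3122212133102301123$02
  rot[3] = 122212133102301123$023
  rot[4] = 22212133102301123$0231
  rot[5] = 2212133102301123$02312
  rot[6] = 212133102301123$023122
  rot[7] = 12133102301123$0231222
  rot[8] = 2133102301123$02312221
  rot[9] = 133102301123$023122212
  rot[10] = 33102301123$0231222121
  rot[11] = 3102301123$02312221213
  rot[12] = 102301123$023122212133
  rot[13] = 02301123$0231222121331
  rot[14] = 2301123$02312221213310
  rot[15] = 301123$023122212133102
  rot[16] = 01123$0231222121331023
  rot[17] = 1123$02312221213310230
  rot[18] = 123$023122212133102301
  rot[19] = 23$0231222121331023011
  rot[20] = 3$02312221213310230112
  rot[21] = $023122212133102301123
Sorted (with $ < everything):
  sorted[0] = $023122212133102301123  (last char: '3')
  sorted[1] = 01123$0231222121331023  (last char: '3')
  sorted[2] = 02301123$0231222121331  (last char: '1')
  sorted[3] = 023122212133102301123$  (last char: '$')
  sorted[4] = 102301123$023122212133  (last char: '3')
  sorted[5] = 1123$02312221213310230  (last char: '0')
  sorted[6] = 12133102301123$0231222  (last char: '2')
  sorted[7] = 122212133102301123$023  (last char: '3')
  sorted[8] = 123$023122212133102301  (last char: '1')
  sorted[9] = 133102301123$023122212  (last char: '2')
  sorted[10] = 212133102301123$023122  (last char: '2')
  sorted[11] = 2133102301123$02312221  (last char: '1')
  sorted[12] = 2212133102301123$02312  (last char: '2')
  sorted[13] = 22212133102301123$0231  (last char: '1')
  sorted[14] = 23$0231222121331023011  (last char: '1')
  sorted[15] = 2301123$02312221213310  (last char: '0')
  sorted[16] = 23122212133102301123$0  (last char: '0')
  sorted[17] = 3$02312221213310230112  (last char: '2')
  sorted[18] = 301123$023122212133102  (last char: '2')
  sorted[19] = 3102301123$02312221213  (last char: '3')
  sorted[20] = 3122212133102301123$02  (last char: '2')
  sorted[21] = 33102301123$0231222121  (last char: '1')
Last column: 331$302312212110022321
Original string S is at sorted index 3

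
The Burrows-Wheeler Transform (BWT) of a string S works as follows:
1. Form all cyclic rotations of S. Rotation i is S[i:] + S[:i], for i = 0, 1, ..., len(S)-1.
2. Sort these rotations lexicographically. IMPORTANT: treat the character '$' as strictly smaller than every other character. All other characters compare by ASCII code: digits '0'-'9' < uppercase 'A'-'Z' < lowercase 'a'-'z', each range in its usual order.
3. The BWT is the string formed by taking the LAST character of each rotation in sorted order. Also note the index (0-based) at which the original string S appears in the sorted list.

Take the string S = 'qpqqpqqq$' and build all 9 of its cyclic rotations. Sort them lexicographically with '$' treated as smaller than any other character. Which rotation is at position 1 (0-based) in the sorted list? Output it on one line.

All 9 rotations (rotation i = S[i:]+S[:i]):
  rot[0] = qpqqpqqq$
  rot[1] = pqqpqqq$q
  rot[2] = qqpqqq$qp
  rot[3] = qpqqq$qpq
  rot[4] = pqqq$qpqq
  rot[5] = qqq$qpqqp
  rot[6] = qq$qpqqpq
  rot[7] = q$qpqqpqq
  rot[8] = $qpqqpqqq
Sorted (with $ < everything):
  sorted[0] = $qpqqpqqq
  sorted[1] = pqqpqqq$q
  sorted[2] = pqqq$qpqq
  sorted[3] = q$qpqqpqq
  sorted[4] = qpqqpqqq$
  sorted[5] = qpqqq$qpq
  sorted[6] = qq$qpqqpq
  sorted[7] = qqpqqq$qp
  sorted[8] = qqq$qpqqp
sorted[1] = pqqpqqq$q

Answer: pqqpqqq$q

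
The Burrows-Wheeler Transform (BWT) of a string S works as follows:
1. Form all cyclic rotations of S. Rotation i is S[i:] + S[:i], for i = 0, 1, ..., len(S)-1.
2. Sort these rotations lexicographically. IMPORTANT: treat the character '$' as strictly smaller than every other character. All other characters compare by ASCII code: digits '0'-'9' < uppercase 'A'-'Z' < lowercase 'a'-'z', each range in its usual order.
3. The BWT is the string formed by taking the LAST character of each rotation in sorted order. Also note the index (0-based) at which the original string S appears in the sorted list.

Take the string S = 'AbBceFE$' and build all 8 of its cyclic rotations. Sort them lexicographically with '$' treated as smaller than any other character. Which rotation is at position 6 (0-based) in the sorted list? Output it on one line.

All 8 rotations (rotation i = S[i:]+S[:i]):
  rot[0] = AbBceFE$
  rot[1] = bBceFE$A
  rot[2] = BceFE$Ab
  rot[3] = ceFE$AbB
  rot[4] = eFE$AbBc
  rot[5] = FE$AbBce
  rot[6] = E$AbBceF
  rot[7] = $AbBceFE
Sorted (with $ < everything):
  sorted[0] = $AbBceFE
  sorted[1] = AbBceFE$
  sorted[2] = BceFE$Ab
  sorted[3] = E$AbBceF
  sorted[4] = FE$AbBce
  sorted[5] = bBceFE$A
  sorted[6] = ceFE$AbB
  sorted[7] = eFE$AbBc
sorted[6] = ceFE$AbB

Answer: ceFE$AbB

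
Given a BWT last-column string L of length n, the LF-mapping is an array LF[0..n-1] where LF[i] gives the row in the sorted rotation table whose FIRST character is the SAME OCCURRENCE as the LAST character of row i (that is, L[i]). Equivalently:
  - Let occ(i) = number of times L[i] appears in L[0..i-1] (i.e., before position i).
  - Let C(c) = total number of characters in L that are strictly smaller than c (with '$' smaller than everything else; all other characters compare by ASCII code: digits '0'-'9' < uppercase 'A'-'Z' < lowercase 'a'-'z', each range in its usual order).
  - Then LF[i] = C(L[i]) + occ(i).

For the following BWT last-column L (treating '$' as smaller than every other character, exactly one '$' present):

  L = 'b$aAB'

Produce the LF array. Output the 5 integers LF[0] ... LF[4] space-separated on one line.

Char counts: '$':1, 'A':1, 'B':1, 'a':1, 'b':1
C (first-col start): C('$')=0, C('A')=1, C('B')=2, C('a')=3, C('b')=4
L[0]='b': occ=0, LF[0]=C('b')+0=4+0=4
L[1]='$': occ=0, LF[1]=C('$')+0=0+0=0
L[2]='a': occ=0, LF[2]=C('a')+0=3+0=3
L[3]='A': occ=0, LF[3]=C('A')+0=1+0=1
L[4]='B': occ=0, LF[4]=C('B')+0=2+0=2

Answer: 4 0 3 1 2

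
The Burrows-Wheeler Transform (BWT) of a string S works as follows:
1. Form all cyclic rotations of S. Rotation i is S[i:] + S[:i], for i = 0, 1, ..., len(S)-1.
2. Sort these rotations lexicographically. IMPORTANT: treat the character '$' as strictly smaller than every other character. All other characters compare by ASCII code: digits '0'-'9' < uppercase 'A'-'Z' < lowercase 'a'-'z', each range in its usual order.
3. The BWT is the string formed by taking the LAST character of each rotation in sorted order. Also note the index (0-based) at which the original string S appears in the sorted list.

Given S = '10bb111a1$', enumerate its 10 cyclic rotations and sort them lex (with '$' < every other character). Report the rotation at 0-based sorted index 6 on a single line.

All 10 rotations (rotation i = S[i:]+S[:i]):
  rot[0] = 10bb111a1$
  rot[1] = 0bb111a1$1
  rot[2] = bb111a1$10
  rot[3] = b111a1$10b
  rot[4] = 111a1$10bb
  rot[5] = 11a1$10bb1
  rot[6] = 1a1$10bb11
  rot[7] = a1$10bb111
  rot[8] = 1$10bb111a
  rot[9] = $10bb111a1
Sorted (with $ < everything):
  sorted[0] = $10bb111a1
  sorted[1] = 0bb111a1$1
  sorted[2] = 1$10bb111a
  sorted[3] = 10bb111a1$
  sorted[4] = 111a1$10bb
  sorted[5] = 11a1$10bb1
  sorted[6] = 1a1$10bb11
  sorted[7] = a1$10bb111
  sorted[8] = b111a1$10b
  sorted[9] = bb111a1$10
sorted[6] = 1a1$10bb11

Answer: 1a1$10bb11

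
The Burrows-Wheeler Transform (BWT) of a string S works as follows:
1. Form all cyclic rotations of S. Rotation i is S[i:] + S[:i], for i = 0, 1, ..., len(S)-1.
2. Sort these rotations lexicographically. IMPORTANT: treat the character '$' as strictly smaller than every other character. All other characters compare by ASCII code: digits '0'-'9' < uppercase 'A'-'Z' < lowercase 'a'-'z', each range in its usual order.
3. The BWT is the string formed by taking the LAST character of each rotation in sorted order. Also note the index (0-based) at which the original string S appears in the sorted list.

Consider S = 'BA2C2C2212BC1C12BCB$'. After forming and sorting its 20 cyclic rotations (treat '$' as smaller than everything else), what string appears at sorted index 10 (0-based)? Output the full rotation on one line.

All 20 rotations (rotation i = S[i:]+S[:i]):
  rot[0] = BA2C2C2212BC1C12BCB$
  rot[1] = A2C2C2212BC1C12BCB$B
  rot[2] = 2C2C2212BC1C12BCB$BA
  rot[3] = C2C2212BC1C12BCB$BA2
  rot[4] = 2C2212BC1C12BCB$BA2C
  rot[5] = C2212BC1C12BCB$BA2C2
  rot[6] = 2212BC1C12BCB$BA2C2C
  rot[7] = 212BC1C12BCB$BA2C2C2
  rot[8] = 12BC1C12BCB$BA2C2C22
  rot[9] = 2BC1C12BCB$BA2C2C221
  rot[10] = BC1C12BCB$BA2C2C2212
  rot[11] = C1C12BCB$BA2C2C2212B
  rot[12] = 1C12BCB$BA2C2C2212BC
  rot[13] = C12BCB$BA2C2C2212BC1
  rot[14] = 12BCB$BA2C2C2212BC1C
  rot[15] = 2BCB$BA2C2C2212BC1C1
  rot[16] = BCB$BA2C2C2212BC1C12
  rot[17] = CB$BA2C2C2212BC1C12B
  rot[18] = B$BA2C2C2212BC1C12BC
  rot[19] = $BA2C2C2212BC1C12BCB
Sorted (with $ < everything):
  sorted[0] = $BA2C2C2212BC1C12BCB
  sorted[1] = 12BC1C12BCB$BA2C2C22
  sorted[2] = 12BCB$BA2C2C2212BC1C
  sorted[3] = 1C12BCB$BA2C2C2212BC
  sorted[4] = 212BC1C12BCB$BA2C2C2
  sorted[5] = 2212BC1C12BCB$BA2C2C
  sorted[6] = 2BC1C12BCB$BA2C2C221
  sorted[7] = 2BCB$BA2C2C2212BC1C1
  sorted[8] = 2C2212BC1C12BCB$BA2C
  sorted[9] = 2C2C2212BC1C12BCB$BA
  sorted[10] = A2C2C2212BC1C12BCB$B
  sorted[11] = B$BA2C2C2212BC1C12BC
  sorted[12] = BA2C2C2212BC1C12BCB$
  sorted[13] = BC1C12BCB$BA2C2C2212
  sorted[14] = BCB$BA2C2C2212BC1C12
  sorted[15] = C12BCB$BA2C2C2212BC1
  sorted[16] = C1C12BCB$BA2C2C2212B
  sorted[17] = C2212BC1C12BCB$BA2C2
  sorted[18] = C2C2212BC1C12BCB$BA2
  sorted[19] = CB$BA2C2C2212BC1C12B
sorted[10] = A2C2C2212BC1C12BCB$B

Answer: A2C2C2212BC1C12BCB$B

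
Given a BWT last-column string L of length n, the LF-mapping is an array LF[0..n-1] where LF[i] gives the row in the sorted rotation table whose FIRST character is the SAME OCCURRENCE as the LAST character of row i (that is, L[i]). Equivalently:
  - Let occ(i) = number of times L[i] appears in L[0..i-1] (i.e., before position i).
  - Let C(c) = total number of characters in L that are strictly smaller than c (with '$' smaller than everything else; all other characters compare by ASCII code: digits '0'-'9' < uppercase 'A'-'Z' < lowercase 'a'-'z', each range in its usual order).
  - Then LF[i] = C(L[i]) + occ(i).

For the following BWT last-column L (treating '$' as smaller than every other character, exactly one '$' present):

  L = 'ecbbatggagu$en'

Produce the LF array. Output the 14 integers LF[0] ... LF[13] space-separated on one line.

Char counts: '$':1, 'a':2, 'b':2, 'c':1, 'e':2, 'g':3, 'n':1, 't':1, 'u':1
C (first-col start): C('$')=0, C('a')=1, C('b')=3, C('c')=5, C('e')=6, C('g')=8, C('n')=11, C('t')=12, C('u')=13
L[0]='e': occ=0, LF[0]=C('e')+0=6+0=6
L[1]='c': occ=0, LF[1]=C('c')+0=5+0=5
L[2]='b': occ=0, LF[2]=C('b')+0=3+0=3
L[3]='b': occ=1, LF[3]=C('b')+1=3+1=4
L[4]='a': occ=0, LF[4]=C('a')+0=1+0=1
L[5]='t': occ=0, LF[5]=C('t')+0=12+0=12
L[6]='g': occ=0, LF[6]=C('g')+0=8+0=8
L[7]='g': occ=1, LF[7]=C('g')+1=8+1=9
L[8]='a': occ=1, LF[8]=C('a')+1=1+1=2
L[9]='g': occ=2, LF[9]=C('g')+2=8+2=10
L[10]='u': occ=0, LF[10]=C('u')+0=13+0=13
L[11]='$': occ=0, LF[11]=C('$')+0=0+0=0
L[12]='e': occ=1, LF[12]=C('e')+1=6+1=7
L[13]='n': occ=0, LF[13]=C('n')+0=11+0=11

Answer: 6 5 3 4 1 12 8 9 2 10 13 0 7 11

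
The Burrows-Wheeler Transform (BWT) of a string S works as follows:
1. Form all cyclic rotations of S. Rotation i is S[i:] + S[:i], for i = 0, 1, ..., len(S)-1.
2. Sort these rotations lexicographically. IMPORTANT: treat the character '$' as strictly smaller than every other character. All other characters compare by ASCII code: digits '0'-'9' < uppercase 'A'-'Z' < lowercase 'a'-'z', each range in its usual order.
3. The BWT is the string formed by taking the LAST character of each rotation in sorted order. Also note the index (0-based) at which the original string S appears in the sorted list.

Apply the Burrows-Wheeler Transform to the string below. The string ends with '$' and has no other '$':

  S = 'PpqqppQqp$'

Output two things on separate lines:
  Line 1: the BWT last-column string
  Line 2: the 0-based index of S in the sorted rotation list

Answer: p$pqpqPQqp
1

Derivation:
All 10 rotations (rotation i = S[i:]+S[:i]):
  rot[0] = PpqqppQqp$
  rot[1] = pqqppQqp$P
  rot[2] = qqppQqp$Pp
  rot[3] = qppQqp$Ppq
  rot[4] = ppQqp$Ppqq
  rot[5] = pQqp$Ppqqp
  rot[6] = Qqp$Ppqqpp
  rot[7] = qp$PpqqppQ
  rot[8] = p$PpqqppQq
  rot[9] = $PpqqppQqp
Sorted (with $ < everything):
  sorted[0] = $PpqqppQqp  (last char: 'p')
  sorted[1] = PpqqppQqp$  (last char: '$')
  sorted[2] = Qqp$Ppqqpp  (last char: 'p')
  sorted[3] = p$PpqqppQq  (last char: 'q')
  sorted[4] = pQqp$Ppqqp  (last char: 'p')
  sorted[5] = ppQqp$Ppqq  (last char: 'q')
  sorted[6] = pqqppQqp$P  (last char: 'P')
  sorted[7] = qp$PpqqppQ  (last char: 'Q')
  sorted[8] = qppQqp$Ppq  (last char: 'q')
  sorted[9] = qqppQqp$Pp  (last char: 'p')
Last column: p$pqpqPQqp
Original string S is at sorted index 1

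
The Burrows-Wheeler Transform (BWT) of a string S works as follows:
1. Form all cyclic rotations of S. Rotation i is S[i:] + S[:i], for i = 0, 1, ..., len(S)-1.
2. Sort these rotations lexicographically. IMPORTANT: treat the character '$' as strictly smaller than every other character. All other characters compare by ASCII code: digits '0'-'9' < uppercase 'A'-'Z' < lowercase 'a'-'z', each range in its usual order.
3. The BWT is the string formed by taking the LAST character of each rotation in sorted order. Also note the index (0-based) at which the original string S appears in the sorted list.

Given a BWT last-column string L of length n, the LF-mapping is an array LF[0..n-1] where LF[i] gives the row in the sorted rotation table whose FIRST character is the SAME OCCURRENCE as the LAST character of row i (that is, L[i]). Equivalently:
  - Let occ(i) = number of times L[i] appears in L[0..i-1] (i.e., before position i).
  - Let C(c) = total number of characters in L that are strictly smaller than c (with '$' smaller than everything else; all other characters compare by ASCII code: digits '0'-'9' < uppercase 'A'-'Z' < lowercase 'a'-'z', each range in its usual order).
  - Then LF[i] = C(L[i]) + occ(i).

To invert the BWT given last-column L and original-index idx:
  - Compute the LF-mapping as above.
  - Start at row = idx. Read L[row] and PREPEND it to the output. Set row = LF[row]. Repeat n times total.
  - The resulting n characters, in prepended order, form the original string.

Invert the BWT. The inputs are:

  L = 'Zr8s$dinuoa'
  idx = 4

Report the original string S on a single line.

LF mapping: 2 8 1 9 0 4 5 6 10 7 3
Walk LF starting at row 4, prepending L[row]:
  step 1: row=4, L[4]='$', prepend. Next row=LF[4]=0
  step 2: row=0, L[0]='Z', prepend. Next row=LF[0]=2
  step 3: row=2, L[2]='8', prepend. Next row=LF[2]=1
  step 4: row=1, L[1]='r', prepend. Next row=LF[1]=8
  step 5: row=8, L[8]='u', prepend. Next row=LF[8]=10
  step 6: row=10, L[10]='a', prepend. Next row=LF[10]=3
  step 7: row=3, L[3]='s', prepend. Next row=LF[3]=9
  step 8: row=9, L[9]='o', prepend. Next row=LF[9]=7
  step 9: row=7, L[7]='n', prepend. Next row=LF[7]=6
  step 10: row=6, L[6]='i', prepend. Next row=LF[6]=5
  step 11: row=5, L[5]='d', prepend. Next row=LF[5]=4
Reversed output: dinosaur8Z$

Answer: dinosaur8Z$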